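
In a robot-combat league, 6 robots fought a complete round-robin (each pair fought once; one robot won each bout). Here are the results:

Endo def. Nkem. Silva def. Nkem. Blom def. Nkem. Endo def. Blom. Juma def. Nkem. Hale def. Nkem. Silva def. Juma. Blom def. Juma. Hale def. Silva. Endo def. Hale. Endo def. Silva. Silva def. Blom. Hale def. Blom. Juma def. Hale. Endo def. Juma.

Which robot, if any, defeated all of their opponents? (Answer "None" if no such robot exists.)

Endo

Endo has 5 wins out of 5 opponents — a perfect record.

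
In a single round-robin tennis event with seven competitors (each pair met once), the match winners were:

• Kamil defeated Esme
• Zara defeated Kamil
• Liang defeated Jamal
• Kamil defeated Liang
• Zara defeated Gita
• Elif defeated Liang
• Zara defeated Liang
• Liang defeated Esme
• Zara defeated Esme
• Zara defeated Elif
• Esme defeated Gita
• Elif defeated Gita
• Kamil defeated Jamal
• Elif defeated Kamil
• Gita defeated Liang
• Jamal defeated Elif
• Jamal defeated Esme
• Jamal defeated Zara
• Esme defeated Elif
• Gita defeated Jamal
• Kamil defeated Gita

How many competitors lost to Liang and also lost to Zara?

1

Liang beat: Esme, Jamal.
Zara beat: Esme, Liang, Elif, Gita, Kamil.
Both beat: Esme — 1.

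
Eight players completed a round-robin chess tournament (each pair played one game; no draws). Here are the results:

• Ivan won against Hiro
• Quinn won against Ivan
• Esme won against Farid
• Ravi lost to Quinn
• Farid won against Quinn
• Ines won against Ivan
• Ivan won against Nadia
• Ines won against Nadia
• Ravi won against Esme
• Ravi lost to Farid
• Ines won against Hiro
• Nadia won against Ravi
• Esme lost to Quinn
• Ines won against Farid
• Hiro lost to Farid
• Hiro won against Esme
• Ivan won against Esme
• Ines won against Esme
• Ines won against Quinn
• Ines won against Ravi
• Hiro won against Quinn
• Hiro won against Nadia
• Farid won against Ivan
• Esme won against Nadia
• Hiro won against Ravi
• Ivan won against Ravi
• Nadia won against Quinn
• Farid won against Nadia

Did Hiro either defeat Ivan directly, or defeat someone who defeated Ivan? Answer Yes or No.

Yes

Hiro did not beat Ivan directly.
Hiro beat Quinn, Ravi, Nadia, Esme. Of those, Quinn beat Ivan.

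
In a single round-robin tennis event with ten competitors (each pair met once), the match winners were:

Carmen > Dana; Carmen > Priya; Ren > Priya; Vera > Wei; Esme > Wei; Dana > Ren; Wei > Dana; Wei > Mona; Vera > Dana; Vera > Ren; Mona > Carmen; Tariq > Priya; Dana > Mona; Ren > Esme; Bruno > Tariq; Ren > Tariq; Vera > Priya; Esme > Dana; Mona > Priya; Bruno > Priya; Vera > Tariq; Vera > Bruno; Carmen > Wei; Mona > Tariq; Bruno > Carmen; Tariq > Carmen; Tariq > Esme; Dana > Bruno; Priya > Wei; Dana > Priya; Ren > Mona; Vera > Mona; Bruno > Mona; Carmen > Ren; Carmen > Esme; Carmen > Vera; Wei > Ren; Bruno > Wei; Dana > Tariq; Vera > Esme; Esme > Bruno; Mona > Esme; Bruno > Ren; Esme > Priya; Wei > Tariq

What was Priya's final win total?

1

Priya's results: beat Wei; lost to Dana, Tariq, Vera, Esme, Ren, Carmen, Mona, Bruno.
That is 1 win.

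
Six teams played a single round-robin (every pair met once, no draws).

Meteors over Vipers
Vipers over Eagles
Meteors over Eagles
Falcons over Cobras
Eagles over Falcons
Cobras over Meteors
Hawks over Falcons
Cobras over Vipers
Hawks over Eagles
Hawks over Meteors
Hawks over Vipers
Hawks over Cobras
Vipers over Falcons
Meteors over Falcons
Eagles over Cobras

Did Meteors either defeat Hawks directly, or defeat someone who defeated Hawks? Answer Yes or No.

No

Meteors did not beat Hawks directly.
Meteors beat Vipers, Falcons, Eagles, but each of them lost to Hawks. No two-step path.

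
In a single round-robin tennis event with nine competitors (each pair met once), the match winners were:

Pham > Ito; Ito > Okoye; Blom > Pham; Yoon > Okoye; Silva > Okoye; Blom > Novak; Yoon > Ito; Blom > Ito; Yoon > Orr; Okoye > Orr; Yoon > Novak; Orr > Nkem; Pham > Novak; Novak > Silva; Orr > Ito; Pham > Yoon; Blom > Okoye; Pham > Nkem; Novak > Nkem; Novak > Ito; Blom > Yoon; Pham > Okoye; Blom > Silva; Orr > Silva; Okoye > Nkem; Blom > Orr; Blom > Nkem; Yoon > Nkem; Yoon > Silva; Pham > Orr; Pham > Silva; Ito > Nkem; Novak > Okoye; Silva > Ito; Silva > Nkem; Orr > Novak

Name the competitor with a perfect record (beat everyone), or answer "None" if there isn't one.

Blom

Blom has 8 wins out of 8 opponents — a perfect record.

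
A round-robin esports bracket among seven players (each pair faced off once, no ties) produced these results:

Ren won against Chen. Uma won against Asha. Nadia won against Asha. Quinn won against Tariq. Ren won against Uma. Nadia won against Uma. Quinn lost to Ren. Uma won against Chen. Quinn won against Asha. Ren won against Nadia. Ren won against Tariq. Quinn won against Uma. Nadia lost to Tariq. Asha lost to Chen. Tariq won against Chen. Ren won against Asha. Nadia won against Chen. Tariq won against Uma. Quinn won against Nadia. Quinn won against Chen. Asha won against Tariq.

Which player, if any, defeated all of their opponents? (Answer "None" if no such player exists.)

Ren

Ren has 6 wins out of 6 opponents — a perfect record.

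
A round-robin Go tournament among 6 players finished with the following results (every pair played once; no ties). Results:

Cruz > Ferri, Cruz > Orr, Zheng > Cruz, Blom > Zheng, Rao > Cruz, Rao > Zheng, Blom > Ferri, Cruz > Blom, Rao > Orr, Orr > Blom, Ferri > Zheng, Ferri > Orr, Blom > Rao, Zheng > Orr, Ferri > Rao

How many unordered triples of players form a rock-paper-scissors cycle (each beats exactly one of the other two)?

Win totals: Blom 3, Rao 3, Zheng 2, Orr 1, Cruz 3, Ferri 3.
A player with w wins dominates both others in C(w,2) triples; summing gives 3 + 3 + 1 + 0 + 3 + 3 = 13 transitive triples.
Total triples C(6,3) = 20, so cyclic triples = 20 − 13 = 7.

7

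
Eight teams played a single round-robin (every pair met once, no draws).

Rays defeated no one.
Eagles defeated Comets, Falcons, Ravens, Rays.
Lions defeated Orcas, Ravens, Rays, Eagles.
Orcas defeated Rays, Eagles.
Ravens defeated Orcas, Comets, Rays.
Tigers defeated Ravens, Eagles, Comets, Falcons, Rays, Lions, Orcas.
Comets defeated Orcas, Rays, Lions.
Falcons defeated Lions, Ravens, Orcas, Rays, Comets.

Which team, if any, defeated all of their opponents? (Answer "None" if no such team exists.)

Tigers has 7 wins out of 7 opponents — a perfect record.

Tigers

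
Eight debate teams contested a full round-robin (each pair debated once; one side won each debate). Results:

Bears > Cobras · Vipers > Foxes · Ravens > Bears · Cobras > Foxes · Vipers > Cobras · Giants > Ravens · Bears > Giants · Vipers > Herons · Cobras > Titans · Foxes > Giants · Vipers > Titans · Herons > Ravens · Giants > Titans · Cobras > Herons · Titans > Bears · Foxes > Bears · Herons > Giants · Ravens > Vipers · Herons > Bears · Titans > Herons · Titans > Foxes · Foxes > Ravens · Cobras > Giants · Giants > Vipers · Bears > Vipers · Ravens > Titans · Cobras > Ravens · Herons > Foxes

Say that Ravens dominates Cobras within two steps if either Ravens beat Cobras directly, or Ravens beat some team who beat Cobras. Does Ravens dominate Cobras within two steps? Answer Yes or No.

Ravens did not beat Cobras directly.
Ravens beat Bears, Vipers, Titans. Of those, Bears beat Cobras.

Yes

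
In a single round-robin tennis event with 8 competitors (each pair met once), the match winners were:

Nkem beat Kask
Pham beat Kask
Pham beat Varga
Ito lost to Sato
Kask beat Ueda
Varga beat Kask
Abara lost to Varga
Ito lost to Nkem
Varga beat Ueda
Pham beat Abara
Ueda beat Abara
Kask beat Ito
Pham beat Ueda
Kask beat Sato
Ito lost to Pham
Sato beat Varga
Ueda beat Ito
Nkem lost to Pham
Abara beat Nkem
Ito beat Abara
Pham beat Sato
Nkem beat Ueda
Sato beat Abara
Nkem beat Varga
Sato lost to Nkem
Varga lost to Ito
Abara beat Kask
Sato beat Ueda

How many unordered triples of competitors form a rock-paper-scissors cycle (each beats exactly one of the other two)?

10

Win totals: Abara 2, Sato 4, Nkem 5, Ito 2, Kask 3, Ueda 2, Pham 7, Varga 3.
A competitor with w wins dominates both others in C(w,2) triples; summing gives 1 + 6 + 10 + 1 + 3 + 1 + 21 + 3 = 46 transitive triples.
Total triples C(8,3) = 56, so cyclic triples = 56 − 46 = 10.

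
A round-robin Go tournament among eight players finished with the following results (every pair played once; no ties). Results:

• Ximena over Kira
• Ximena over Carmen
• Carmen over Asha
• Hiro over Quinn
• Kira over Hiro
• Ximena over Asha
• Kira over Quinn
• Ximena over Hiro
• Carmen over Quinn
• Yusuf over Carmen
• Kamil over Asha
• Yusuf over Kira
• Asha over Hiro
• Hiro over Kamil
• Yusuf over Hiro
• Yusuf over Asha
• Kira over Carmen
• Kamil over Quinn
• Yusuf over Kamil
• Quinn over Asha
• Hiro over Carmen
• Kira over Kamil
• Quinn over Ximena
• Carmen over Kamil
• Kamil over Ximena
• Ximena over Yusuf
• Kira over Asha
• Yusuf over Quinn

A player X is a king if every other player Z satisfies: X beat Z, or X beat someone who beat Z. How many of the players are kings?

3

Ximena reaches everyone (king).
Yusuf reaches everyone (king).
Kira cannot reach Yusuf in two steps.
Carmen cannot reach Yusuf, Kira in two steps.
Hiro cannot reach Yusuf, Kira in two steps.
Kamil reaches everyone (king).
Quinn cannot reach Kamil in two steps.
Asha cannot reach Ximena, Yusuf, Kira in two steps.
Kings: Ximena, Yusuf, Kamil — 3.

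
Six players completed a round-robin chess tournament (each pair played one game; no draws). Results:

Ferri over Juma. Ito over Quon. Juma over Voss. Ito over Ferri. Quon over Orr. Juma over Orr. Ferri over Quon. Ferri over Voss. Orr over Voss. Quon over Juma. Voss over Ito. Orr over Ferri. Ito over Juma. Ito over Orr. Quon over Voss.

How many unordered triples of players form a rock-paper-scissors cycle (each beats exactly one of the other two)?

6

Of the C(6,3) = 20 triples, the cyclic ones are: {Juma, Ito, Voss}; {Juma, Orr, Ferri}; {Ito, Orr, Voss}; {Ito, Voss, Quon}; {Ito, Voss, Ferri}; {Orr, Quon, Ferri}.
That is 6.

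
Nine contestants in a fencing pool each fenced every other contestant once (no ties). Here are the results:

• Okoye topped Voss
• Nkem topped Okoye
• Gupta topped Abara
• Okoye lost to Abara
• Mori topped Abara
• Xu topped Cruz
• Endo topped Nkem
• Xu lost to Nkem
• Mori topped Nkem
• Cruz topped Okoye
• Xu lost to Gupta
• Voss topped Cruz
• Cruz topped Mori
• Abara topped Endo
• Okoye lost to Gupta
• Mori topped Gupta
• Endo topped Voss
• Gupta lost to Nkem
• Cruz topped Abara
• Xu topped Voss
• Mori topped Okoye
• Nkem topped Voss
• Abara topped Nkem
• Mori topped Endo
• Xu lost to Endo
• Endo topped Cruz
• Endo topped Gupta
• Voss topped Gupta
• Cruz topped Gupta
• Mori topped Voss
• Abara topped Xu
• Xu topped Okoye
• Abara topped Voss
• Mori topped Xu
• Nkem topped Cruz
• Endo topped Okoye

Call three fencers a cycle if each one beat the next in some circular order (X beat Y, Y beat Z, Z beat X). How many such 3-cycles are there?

15

Win totals: Xu 3, Nkem 5, Cruz 4, Voss 2, Abara 5, Okoye 1, Gupta 3, Endo 6, Mori 7.
A fencer with w wins dominates both others in C(w,2) triples; summing gives 3 + 10 + 6 + 1 + 10 + 0 + 3 + 15 + 21 = 69 transitive triples.
Total triples C(9,3) = 84, so cyclic triples = 84 − 69 = 15.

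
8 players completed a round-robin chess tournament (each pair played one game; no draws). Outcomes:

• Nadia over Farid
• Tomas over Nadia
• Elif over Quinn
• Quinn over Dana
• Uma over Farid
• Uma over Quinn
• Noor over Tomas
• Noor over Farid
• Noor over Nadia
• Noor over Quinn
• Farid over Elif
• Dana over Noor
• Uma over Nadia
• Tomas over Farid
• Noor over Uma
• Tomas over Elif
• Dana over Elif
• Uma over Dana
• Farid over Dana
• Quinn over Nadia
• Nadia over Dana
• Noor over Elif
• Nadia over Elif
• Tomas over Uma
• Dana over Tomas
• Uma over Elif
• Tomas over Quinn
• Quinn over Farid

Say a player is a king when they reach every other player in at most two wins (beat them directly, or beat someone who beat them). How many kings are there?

3

Noor reaches everyone (king).
Elif cannot reach Noor, Uma, Tomas in two steps.
Farid cannot reach Uma, Nadia in two steps.
Uma reaches everyone (king).
Tomas cannot reach Noor in two steps.
Quinn cannot reach Uma in two steps.
Nadia cannot reach Uma in two steps.
Dana reaches everyone (king).
Kings: Noor, Uma, Dana — 3.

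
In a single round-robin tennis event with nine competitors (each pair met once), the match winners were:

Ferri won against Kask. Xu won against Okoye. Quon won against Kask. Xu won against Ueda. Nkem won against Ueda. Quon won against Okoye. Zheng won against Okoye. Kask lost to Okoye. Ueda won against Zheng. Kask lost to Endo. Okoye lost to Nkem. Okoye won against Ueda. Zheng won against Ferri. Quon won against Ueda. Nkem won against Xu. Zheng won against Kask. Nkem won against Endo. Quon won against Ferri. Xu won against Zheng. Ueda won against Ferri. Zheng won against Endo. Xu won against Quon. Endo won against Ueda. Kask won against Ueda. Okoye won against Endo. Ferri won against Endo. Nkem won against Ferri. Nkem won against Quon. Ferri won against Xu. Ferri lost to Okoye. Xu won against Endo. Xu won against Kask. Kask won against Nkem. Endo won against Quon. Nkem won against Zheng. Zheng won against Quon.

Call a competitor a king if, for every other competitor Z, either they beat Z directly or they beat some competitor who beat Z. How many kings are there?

7

Zheng reaches everyone (king).
Ueda cannot reach Nkem in two steps.
Endo cannot reach Xu in two steps.
Okoye reaches everyone (king).
Kask reaches everyone (king).
Ferri reaches everyone (king).
Xu reaches everyone (king).
Quon reaches everyone (king).
Nkem reaches everyone (king).
Kings: Zheng, Okoye, Kask, Ferri, Xu, Quon, Nkem — 7.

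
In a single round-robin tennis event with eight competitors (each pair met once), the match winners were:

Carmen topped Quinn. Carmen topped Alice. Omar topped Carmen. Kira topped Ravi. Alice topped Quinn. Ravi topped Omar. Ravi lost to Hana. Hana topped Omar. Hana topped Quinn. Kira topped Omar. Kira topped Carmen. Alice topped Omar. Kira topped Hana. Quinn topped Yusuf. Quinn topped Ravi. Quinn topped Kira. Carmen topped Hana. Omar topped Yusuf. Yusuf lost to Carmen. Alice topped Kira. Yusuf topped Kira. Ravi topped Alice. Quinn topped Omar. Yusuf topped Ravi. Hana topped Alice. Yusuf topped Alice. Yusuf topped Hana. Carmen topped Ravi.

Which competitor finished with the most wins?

Carmen

Win totals: Kira 4, Carmen 5, Hana 4, Alice 3, Omar 2, Yusuf 4, Ravi 2, Quinn 4.
Carmen leads with 5 wins (next highest: 4).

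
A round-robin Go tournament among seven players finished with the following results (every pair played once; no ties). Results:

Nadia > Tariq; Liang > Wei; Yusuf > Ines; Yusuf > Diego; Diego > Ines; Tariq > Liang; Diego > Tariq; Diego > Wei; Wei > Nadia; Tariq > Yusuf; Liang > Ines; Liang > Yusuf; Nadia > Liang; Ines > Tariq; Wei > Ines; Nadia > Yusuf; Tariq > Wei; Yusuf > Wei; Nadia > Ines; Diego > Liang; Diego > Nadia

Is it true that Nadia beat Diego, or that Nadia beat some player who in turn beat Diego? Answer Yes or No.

Yes

Nadia did not beat Diego directly.
Nadia beat Tariq, Liang, Ines, Yusuf. Of those, Yusuf beat Diego.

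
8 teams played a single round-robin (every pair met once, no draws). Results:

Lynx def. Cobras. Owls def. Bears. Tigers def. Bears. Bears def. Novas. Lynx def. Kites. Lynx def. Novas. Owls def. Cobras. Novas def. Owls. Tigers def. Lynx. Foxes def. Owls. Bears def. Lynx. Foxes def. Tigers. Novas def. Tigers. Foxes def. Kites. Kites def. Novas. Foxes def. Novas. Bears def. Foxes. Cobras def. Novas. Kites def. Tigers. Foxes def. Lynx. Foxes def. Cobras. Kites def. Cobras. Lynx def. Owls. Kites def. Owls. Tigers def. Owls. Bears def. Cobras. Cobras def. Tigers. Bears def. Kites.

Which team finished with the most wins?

Win totals: Novas 2, Cobras 2, Bears 5, Tigers 3, Kites 4, Foxes 6, Owls 2, Lynx 4.
Foxes leads with 6 wins (next highest: 5).

Foxes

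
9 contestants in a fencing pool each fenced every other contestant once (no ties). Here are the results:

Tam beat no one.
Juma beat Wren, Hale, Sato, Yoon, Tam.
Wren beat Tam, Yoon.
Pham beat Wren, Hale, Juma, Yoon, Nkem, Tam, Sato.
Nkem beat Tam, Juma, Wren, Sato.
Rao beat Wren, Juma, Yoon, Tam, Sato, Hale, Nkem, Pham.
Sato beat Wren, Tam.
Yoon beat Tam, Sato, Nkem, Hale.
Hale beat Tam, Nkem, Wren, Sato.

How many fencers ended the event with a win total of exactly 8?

Win totals: Juma 5, Tam 0, Hale 4, Yoon 4, Wren 2, Rao 8, Sato 2, Nkem 4, Pham 7.
Exactly 8: Rao — 1 fencer.

1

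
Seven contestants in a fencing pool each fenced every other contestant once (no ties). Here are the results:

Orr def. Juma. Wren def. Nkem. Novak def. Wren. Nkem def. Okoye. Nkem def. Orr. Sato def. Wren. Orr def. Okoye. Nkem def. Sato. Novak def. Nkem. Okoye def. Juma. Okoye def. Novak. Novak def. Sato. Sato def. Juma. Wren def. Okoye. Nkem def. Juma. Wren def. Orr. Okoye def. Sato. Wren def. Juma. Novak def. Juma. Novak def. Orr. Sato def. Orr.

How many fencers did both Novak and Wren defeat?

Novak beat: Orr, Juma, Nkem, Wren, Sato.
Wren beat: Orr, Juma, Nkem, Okoye.
Both beat: Orr, Juma, Nkem — 3.

3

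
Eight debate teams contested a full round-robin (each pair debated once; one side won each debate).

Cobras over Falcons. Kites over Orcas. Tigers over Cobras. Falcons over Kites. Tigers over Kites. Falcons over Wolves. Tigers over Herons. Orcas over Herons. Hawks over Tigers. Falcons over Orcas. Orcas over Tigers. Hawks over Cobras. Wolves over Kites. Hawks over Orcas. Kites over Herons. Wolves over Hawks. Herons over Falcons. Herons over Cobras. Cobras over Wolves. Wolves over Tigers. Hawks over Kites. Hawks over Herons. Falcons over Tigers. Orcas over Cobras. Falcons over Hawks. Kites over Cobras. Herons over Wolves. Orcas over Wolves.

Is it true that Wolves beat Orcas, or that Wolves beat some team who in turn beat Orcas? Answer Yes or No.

Yes

Wolves did not beat Orcas directly.
Wolves beat Tigers, Hawks, Kites. Of those, Hawks beat Orcas.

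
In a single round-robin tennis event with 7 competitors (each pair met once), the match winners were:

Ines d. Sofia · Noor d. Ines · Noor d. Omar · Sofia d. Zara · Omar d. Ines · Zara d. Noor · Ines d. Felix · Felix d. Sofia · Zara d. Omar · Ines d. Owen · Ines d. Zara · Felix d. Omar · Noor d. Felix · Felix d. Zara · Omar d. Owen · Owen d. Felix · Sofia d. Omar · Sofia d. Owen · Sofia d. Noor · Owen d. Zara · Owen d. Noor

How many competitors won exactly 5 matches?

0

Win totals: Zara 2, Omar 2, Felix 3, Owen 3, Ines 4, Sofia 4, Noor 3.
No competitor has exactly 5 wins.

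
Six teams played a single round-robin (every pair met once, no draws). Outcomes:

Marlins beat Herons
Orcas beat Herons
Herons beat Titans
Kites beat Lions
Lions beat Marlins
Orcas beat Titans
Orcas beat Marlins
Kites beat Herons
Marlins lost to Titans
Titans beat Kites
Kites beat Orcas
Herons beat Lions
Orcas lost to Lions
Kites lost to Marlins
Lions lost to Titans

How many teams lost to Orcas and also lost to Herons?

1

Orcas beat: Herons, Titans, Marlins.
Herons beat: Titans, Lions.
Both beat: Titans — 1.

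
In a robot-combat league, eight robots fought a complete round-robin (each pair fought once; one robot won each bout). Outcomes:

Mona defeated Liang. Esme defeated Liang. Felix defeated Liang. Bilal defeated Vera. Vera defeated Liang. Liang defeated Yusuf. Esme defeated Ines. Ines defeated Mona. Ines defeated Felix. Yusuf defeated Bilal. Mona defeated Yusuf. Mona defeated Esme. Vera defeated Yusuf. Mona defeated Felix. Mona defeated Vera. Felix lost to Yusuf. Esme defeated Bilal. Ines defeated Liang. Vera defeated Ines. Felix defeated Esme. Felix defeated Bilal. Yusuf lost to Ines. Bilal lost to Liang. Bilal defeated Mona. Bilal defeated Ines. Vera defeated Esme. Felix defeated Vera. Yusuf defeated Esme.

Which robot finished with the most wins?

Mona

Win totals: Felix 4, Esme 3, Vera 4, Ines 4, Yusuf 3, Mona 5, Liang 2, Bilal 3.
Mona leads with 5 wins (next highest: 4).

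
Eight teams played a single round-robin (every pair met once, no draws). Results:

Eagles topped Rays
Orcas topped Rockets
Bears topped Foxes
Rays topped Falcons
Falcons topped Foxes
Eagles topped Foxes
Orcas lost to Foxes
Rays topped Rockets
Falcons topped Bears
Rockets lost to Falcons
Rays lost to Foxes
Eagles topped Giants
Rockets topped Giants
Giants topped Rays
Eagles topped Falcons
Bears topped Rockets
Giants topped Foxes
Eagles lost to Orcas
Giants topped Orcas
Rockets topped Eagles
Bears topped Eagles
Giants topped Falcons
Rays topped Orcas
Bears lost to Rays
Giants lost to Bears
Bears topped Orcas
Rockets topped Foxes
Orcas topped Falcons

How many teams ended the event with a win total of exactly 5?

1

Win totals: Rays 4, Eagles 4, Orcas 3, Bears 5, Giants 4, Rockets 3, Foxes 2, Falcons 3.
Exactly 5: Bears — 1 team.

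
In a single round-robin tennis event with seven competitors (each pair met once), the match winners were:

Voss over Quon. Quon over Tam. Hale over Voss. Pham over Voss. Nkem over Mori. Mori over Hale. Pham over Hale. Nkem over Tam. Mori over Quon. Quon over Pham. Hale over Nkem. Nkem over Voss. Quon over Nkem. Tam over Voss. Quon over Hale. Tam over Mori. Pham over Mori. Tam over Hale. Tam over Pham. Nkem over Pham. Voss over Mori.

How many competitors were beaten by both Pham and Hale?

1

Pham beat: Mori, Hale, Voss.
Hale beat: Voss, Nkem.
Both beat: Voss — 1.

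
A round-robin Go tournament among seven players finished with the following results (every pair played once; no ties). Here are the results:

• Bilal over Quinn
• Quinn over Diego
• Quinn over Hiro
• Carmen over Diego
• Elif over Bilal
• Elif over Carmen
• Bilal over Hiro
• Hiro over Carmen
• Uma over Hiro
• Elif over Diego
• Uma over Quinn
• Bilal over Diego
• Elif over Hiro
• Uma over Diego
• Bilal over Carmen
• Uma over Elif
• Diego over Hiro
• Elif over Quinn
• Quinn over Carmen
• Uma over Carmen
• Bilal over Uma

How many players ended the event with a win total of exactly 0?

Win totals: Diego 1, Bilal 5, Hiro 1, Uma 5, Quinn 3, Elif 5, Carmen 1.
No player has exactly 0 wins.

0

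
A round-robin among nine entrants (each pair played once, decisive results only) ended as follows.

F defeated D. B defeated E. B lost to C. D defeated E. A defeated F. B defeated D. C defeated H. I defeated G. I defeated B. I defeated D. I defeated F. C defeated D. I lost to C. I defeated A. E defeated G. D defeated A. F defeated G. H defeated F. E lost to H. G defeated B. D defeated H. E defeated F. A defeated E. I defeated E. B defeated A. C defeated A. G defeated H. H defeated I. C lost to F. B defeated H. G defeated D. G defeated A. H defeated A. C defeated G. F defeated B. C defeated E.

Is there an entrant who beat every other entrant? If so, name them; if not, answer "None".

Highest win total is C with 7 (out of 8 possible).
C lost to F, so no entrant went undefeated.

None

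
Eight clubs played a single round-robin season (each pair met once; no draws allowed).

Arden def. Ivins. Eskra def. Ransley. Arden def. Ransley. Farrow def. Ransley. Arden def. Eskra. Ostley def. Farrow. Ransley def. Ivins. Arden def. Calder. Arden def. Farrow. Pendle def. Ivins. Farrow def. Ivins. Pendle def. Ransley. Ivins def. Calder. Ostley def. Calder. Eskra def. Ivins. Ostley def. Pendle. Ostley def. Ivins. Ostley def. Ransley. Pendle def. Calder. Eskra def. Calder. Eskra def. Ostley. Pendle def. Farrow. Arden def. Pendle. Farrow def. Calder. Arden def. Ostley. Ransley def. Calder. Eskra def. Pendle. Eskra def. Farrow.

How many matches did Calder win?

Calder's results: beat no one; lost to Arden, Ostley, Pendle, Eskra, Farrow, Ransley, Ivins.
That is 0 wins.

0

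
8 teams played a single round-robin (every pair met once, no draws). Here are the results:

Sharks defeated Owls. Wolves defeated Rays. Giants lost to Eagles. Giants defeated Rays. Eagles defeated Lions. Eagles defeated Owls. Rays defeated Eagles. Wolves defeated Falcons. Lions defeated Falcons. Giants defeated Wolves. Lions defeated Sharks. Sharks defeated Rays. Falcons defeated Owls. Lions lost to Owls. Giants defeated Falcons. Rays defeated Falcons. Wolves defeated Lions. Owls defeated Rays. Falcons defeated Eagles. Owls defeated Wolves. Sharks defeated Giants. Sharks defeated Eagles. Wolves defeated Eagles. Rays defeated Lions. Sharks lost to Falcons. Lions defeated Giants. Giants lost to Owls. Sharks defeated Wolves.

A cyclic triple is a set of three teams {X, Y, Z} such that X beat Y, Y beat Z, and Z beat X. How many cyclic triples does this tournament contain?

Win totals: Sharks 5, Eagles 3, Rays 3, Giants 3, Wolves 4, Falcons 3, Lions 3, Owls 4.
A team with w wins dominates both others in C(w,2) triples; summing gives 10 + 3 + 3 + 3 + 6 + 3 + 3 + 6 = 37 transitive triples.
Total triples C(8,3) = 56, so cyclic triples = 56 − 37 = 19.

19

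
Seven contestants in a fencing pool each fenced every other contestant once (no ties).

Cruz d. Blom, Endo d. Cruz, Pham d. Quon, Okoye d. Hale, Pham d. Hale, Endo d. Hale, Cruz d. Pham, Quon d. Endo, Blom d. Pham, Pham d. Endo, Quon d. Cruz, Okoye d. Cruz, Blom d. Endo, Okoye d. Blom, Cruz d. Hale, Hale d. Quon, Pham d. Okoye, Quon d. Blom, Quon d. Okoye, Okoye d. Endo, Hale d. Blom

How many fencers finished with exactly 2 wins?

3

Win totals: Cruz 3, Blom 2, Endo 2, Okoye 4, Hale 2, Quon 4, Pham 4.
Exactly 2: Blom, Endo, Hale — 3 fencers.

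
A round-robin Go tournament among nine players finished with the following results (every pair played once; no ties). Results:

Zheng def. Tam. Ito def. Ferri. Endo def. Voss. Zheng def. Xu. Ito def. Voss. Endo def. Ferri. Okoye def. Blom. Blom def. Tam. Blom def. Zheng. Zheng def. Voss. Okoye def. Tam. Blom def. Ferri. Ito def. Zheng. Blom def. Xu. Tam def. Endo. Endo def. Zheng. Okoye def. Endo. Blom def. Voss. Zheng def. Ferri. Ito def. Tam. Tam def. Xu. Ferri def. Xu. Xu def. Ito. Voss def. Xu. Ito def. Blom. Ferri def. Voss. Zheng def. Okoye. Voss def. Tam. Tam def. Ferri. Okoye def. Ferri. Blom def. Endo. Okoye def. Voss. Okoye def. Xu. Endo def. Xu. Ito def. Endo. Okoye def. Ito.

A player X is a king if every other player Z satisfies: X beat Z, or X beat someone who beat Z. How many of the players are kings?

Ito reaches everyone (king).
Zheng reaches everyone (king).
Ferri cannot reach Zheng, Okoye, Endo, Blom in two steps.
Xu cannot reach Okoye in two steps.
Tam cannot reach Okoye, Blom in two steps.
Voss cannot reach Zheng, Okoye, Blom in two steps.
Okoye reaches everyone (king).
Endo cannot reach Blom in two steps.
Blom reaches everyone (king).
Kings: Ito, Zheng, Okoye, Blom — 4.

4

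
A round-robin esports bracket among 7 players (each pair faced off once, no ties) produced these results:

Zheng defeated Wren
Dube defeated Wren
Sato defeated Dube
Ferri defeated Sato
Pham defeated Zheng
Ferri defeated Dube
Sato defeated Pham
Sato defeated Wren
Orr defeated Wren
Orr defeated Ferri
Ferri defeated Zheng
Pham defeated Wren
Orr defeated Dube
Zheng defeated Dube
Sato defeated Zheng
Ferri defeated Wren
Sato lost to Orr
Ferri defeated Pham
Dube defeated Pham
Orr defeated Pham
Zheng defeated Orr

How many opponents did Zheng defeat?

Zheng's results: beat Orr, Wren, Dube; lost to Pham, Ferri, Sato.
That is 3 wins.

3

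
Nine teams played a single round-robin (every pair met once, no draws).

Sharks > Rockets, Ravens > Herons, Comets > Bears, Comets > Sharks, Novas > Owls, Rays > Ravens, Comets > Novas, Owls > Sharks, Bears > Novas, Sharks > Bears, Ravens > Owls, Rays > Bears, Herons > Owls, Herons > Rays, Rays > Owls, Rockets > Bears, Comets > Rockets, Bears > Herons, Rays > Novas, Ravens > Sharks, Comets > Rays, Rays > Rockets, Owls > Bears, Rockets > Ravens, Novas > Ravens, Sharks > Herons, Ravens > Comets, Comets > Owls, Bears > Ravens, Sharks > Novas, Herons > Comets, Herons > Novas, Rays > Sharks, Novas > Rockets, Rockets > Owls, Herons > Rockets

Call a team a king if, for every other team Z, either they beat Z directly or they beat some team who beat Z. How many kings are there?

6

Ravens reaches everyone (king).
Sharks reaches everyone (king).
Herons reaches everyone (king).
Bears reaches everyone (king).
Comets reaches everyone (king).
Rockets cannot reach Rays in two steps.
Rays reaches everyone (king).
Novas cannot reach Rays in two steps.
Owls cannot reach Comets, Rays in two steps.
Kings: Ravens, Sharks, Herons, Bears, Comets, Rays — 6.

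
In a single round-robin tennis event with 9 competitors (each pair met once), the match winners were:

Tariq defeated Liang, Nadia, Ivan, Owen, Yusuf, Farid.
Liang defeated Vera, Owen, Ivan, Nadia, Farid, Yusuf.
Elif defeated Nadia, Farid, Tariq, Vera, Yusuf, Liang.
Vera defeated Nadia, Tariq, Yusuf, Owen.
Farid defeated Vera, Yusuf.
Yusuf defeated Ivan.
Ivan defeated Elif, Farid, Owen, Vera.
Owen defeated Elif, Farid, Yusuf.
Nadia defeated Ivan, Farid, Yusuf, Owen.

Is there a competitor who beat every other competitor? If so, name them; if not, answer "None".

None

Highest win total is Tariq with 6 (out of 8 possible).
Tariq lost to Elif, Vera, so no competitor went undefeated.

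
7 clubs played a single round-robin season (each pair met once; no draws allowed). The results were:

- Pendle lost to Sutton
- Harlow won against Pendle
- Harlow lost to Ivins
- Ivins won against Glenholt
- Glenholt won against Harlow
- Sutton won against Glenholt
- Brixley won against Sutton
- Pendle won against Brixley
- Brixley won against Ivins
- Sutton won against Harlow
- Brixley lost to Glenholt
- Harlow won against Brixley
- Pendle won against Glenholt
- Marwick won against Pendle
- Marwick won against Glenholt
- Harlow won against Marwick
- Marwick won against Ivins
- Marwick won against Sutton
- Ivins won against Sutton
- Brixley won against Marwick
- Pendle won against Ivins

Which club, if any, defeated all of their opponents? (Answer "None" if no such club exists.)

None

Highest win total is Marwick with 4 (out of 6 possible).
Marwick lost to Harlow, Brixley, so no club went undefeated.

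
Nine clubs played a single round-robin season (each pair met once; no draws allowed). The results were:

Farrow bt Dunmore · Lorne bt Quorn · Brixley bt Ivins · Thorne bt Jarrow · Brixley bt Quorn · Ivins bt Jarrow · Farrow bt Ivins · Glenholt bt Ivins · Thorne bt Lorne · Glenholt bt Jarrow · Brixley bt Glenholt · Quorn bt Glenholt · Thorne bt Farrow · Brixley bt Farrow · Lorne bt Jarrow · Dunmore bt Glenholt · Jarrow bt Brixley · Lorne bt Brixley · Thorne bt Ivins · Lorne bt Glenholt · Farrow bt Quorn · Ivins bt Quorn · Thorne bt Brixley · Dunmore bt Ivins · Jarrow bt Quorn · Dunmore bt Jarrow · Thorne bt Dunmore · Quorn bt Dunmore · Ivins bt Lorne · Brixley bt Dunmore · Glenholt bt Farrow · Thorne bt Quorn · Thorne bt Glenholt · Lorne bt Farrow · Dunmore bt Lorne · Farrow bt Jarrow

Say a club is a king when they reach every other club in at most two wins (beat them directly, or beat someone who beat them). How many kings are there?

Dunmore cannot reach Thorne in two steps.
Ivins cannot reach Thorne in two steps.
Quorn cannot reach Brixley, Thorne in two steps.
Brixley cannot reach Thorne in two steps.
Glenholt cannot reach Thorne in two steps.
Jarrow cannot reach Lorne, Thorne in two steps.
Farrow cannot reach Thorne in two steps.
Lorne cannot reach Thorne in two steps.
Thorne reaches everyone (king).
Kings: Thorne — 1.

1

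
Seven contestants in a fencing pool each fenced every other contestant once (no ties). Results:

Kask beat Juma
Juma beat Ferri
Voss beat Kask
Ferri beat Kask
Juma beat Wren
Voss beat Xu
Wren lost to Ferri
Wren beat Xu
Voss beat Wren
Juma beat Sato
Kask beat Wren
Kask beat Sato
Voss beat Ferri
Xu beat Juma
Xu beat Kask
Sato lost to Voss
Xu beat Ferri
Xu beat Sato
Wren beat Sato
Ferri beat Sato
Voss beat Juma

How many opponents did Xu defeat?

4

Xu's results: beat Sato, Ferri, Juma, Kask; lost to Wren, Voss.
That is 4 wins.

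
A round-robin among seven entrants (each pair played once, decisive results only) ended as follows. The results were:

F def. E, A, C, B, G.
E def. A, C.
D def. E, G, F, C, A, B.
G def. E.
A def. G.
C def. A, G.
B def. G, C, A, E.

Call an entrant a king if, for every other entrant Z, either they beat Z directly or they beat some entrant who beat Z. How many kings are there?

A cannot reach B, C, D, F in two steps.
B cannot reach D, F in two steps.
C cannot reach B, D, F in two steps.
D reaches everyone (king).
E cannot reach B, D, F in two steps.
F cannot reach D in two steps.
G cannot reach B, D, F in two steps.
Kings: D — 1.

1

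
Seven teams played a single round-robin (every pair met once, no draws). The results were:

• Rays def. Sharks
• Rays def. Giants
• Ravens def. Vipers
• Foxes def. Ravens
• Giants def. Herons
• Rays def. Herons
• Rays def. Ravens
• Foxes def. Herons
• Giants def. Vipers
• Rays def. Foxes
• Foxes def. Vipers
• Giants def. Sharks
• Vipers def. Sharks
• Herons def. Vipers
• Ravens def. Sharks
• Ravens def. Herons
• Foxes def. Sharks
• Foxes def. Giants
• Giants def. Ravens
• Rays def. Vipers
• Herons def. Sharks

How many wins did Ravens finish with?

3

Ravens' results: beat Herons, Sharks, Vipers; lost to Foxes, Giants, Rays.
That is 3 wins.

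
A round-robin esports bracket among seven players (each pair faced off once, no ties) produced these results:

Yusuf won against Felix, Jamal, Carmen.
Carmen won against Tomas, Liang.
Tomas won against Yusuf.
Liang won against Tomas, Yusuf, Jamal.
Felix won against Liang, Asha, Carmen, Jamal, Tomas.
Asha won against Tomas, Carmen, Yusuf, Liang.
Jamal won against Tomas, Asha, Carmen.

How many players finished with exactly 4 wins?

1

Win totals: Yusuf 3, Asha 4, Tomas 1, Liang 3, Felix 5, Carmen 2, Jamal 3.
Exactly 4: Asha — 1 player.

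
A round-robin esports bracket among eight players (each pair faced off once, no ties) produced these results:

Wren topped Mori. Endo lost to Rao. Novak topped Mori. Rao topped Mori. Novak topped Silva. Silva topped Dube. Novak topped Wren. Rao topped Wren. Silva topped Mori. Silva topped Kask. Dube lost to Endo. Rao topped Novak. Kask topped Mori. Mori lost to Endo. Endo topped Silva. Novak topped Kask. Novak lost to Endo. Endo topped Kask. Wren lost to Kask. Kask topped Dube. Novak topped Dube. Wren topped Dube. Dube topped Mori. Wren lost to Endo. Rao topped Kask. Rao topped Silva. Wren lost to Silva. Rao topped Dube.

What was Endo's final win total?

6

Endo's results: beat Dube, Mori, Wren, Silva, Kask, Novak; lost to Rao.
That is 6 wins.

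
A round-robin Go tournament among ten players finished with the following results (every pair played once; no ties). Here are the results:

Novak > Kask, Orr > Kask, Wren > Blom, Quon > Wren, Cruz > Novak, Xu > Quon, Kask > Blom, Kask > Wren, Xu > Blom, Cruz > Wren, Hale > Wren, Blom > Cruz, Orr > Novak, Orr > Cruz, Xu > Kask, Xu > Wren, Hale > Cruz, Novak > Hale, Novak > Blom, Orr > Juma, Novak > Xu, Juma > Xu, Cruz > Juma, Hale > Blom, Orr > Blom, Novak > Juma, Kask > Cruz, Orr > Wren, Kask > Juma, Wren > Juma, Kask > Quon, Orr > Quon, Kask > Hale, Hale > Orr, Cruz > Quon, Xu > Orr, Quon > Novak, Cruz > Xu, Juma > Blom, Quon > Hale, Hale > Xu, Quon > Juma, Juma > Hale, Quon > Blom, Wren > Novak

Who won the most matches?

Win totals: Xu 5, Wren 3, Quon 5, Kask 6, Juma 3, Orr 7, Hale 5, Cruz 5, Blom 1, Novak 5.
Orr leads with 7 wins (next highest: 6).

Orr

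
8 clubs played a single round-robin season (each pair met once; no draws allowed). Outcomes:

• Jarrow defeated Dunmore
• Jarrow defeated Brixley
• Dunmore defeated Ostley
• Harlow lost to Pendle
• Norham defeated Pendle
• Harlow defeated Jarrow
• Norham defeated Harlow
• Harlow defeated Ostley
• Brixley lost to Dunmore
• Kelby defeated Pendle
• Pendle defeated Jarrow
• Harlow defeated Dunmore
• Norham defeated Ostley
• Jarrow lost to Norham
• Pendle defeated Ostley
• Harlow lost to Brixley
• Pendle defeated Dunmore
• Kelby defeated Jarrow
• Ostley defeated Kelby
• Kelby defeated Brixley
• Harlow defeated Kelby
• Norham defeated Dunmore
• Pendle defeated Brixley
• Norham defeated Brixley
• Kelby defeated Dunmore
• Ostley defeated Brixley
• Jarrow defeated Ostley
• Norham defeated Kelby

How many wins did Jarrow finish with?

Jarrow's results: beat Brixley, Ostley, Dunmore; lost to Kelby, Norham, Harlow, Pendle.
That is 3 wins.

3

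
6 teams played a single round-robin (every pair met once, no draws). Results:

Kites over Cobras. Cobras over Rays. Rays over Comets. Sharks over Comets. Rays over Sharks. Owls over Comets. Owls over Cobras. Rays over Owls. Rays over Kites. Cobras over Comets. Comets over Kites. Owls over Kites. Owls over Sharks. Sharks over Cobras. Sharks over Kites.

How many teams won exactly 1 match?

2

Win totals: Sharks 3, Owls 4, Comets 1, Kites 1, Rays 4, Cobras 2.
Exactly 1: Comets, Kites — 2 teams.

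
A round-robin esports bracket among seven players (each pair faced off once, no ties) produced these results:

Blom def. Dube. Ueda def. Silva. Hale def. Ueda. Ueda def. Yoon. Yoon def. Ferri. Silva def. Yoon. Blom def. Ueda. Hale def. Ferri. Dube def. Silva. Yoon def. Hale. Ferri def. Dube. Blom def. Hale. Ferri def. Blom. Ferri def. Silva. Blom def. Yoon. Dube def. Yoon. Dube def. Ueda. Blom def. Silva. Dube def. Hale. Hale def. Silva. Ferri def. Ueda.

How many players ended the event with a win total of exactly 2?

2

Win totals: Silva 1, Blom 5, Ferri 4, Dube 4, Hale 3, Yoon 2, Ueda 2.
Exactly 2: Yoon, Ueda — 2 players.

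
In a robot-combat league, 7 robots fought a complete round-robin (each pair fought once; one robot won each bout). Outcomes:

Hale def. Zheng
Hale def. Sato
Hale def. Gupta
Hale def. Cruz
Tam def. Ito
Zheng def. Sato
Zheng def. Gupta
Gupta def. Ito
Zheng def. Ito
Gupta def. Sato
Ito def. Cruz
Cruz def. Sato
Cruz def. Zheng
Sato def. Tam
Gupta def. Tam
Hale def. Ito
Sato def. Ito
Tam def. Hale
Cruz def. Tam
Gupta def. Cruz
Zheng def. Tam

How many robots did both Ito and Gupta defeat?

1

Ito beat: Cruz.
Gupta beat: Ito, Tam, Cruz, Sato.
Both beat: Cruz — 1.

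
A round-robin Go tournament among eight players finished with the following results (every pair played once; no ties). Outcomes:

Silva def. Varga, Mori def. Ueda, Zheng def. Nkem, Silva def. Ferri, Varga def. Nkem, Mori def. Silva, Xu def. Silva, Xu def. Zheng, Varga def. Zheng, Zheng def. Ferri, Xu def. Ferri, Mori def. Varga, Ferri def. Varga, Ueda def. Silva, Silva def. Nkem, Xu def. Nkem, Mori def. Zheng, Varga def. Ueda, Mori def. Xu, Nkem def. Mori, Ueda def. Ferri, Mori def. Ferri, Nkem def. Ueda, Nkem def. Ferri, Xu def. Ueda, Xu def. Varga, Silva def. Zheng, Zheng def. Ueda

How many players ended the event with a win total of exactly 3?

3

Win totals: Nkem 3, Ferri 1, Silva 4, Ueda 2, Mori 6, Xu 6, Zheng 3, Varga 3.
Exactly 3: Nkem, Zheng, Varga — 3 players.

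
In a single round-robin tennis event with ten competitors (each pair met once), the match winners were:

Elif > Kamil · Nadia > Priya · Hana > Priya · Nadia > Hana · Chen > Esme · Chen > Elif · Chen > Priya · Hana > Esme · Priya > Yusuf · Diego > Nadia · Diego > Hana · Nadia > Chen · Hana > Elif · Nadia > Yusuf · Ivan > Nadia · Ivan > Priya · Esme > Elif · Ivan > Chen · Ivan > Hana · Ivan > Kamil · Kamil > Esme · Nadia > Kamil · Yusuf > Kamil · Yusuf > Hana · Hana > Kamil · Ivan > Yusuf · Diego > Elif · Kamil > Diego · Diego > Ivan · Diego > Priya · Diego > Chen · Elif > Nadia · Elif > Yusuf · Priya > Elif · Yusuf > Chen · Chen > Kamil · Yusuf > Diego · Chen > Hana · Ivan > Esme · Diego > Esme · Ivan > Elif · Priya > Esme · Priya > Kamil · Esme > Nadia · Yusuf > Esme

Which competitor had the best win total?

Ivan

Win totals: Elif 3, Yusuf 5, Priya 4, Hana 4, Kamil 2, Nadia 5, Ivan 8, Chen 5, Diego 7, Esme 2.
Ivan leads with 8 wins (next highest: 7).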